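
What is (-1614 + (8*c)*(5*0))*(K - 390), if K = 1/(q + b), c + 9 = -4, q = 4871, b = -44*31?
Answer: 735838202/1169 ≈ 6.2946e+5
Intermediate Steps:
b = -1364
c = -13 (c = -9 - 4 = -13)
K = 1/3507 (K = 1/(4871 - 1364) = 1/3507 ≈ 0.00028514)
(-1614 + (8*c)*(5*0))*(K - 390) = (-1614 + (8*(-13))*(5*0))*(1/3507 - 390) = (-1614 - 104*0)*(-1367729/3507) = (-1614 + 0)*(-1367729/3507) = -1614*(-1367729/3507) = 735838202/1169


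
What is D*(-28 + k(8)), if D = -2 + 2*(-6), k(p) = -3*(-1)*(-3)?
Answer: 518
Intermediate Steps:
k(p) = -9 (k(p) = 3*(-3) = -9)
D = -14 (D = -2 - 12 = -14)
D*(-28 + k(8)) = -14*(-28 - 9) = -14*(-37) = 518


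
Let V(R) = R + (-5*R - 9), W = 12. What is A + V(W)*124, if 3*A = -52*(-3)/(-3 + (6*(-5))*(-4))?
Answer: -63608/9 ≈ -7067.6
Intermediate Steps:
V(R) = -9 - 4*R (V(R) = R + (-9 - 5*R) = -9 - 4*R)
A = 4/9 (A = (-52*(-3)/(-3 + (6*(-5))*(-4)))/3 = (-52*(-3)/(-3 - 30*(-4)))/3 = (-52*(-3)/(-3 + 120))/3 = (-52*(-3)/117)/3 = (-4*(-3)/9)/3 = (-52*(-1/39))/3 = (1/3)*(4/3) = 4/9 ≈ 0.44444)
A + V(W)*124 = 4/9 + (-9 - 4*12)*124 = 4/9 + (-9 - 48)*124 = 4/9 - 57*124 = 4/9 - 7068 = -63608/9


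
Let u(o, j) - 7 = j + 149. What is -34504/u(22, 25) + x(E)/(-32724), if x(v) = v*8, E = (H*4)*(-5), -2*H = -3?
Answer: -94088788/493587 ≈ -190.62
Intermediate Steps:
H = 3/2 (H = -½*(-3) = 3/2 ≈ 1.5000)
u(o, j) = 156 + j (u(o, j) = 7 + (j + 149) = 7 + (149 + j) = 156 + j)
E = -30 (E = ((3/2)*4)*(-5) = 6*(-5) = -30)
x(v) = 8*v
-34504/u(22, 25) + x(E)/(-32724) = -34504/(156 + 25) + (8*(-30))/(-32724) = -34504/181 - 240*(-1/32724) = -34504*1/181 + 20/2727 = -34504/181 + 20/2727 = -94088788/493587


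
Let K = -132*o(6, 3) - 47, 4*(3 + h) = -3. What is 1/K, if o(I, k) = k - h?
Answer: -1/938 ≈ -0.0010661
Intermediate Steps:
h = -15/4 (h = -3 + (¼)*(-3) = -3 - ¾ = -15/4 ≈ -3.7500)
o(I, k) = 15/4 + k (o(I, k) = k - 1*(-15/4) = k + 15/4 = 15/4 + k)
K = -938 (K = -132*(15/4 + 3) - 47 = -132*27/4 - 47 = -891 - 47 = -938)
1/K = 1/(-938) = -1/938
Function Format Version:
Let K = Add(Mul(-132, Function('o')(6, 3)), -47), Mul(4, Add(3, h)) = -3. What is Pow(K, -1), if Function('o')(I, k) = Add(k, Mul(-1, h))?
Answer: Rational(-1, 938) ≈ -0.0010661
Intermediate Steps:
h = Rational(-15, 4) (h = Add(-3, Mul(Rational(1, 4), -3)) = Add(-3, Rational(-3, 4)) = Rational(-15, 4) ≈ -3.7500)
Function('o')(I, k) = Add(Rational(15, 4), k) (Function('o')(I, k) = Add(k, Mul(-1, Rational(-15, 4))) = Add(k, Rational(15, 4)) = Add(Rational(15, 4), k))
K = -938 (K = Add(Mul(-132, Add(Rational(15, 4), 3)), -47) = Add(Mul(-132, Rational(27, 4)), -47) = Add(-891, -47) = -938)
Pow(K, -1) = Pow(-938, -1) = Rational(-1, 938)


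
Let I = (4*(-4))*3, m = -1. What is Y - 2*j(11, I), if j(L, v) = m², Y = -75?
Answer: -77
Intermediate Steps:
I = -48 (I = -16*3 = -48)
j(L, v) = 1 (j(L, v) = (-1)² = 1)
Y - 2*j(11, I) = -75 - 2*1 = -75 - 2 = -77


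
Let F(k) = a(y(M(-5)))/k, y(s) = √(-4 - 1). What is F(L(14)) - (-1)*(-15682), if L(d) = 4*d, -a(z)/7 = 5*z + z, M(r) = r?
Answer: -15682 - 3*I*√5/4 ≈ -15682.0 - 1.6771*I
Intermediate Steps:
y(s) = I*√5 (y(s) = √(-5) = I*√5)
a(z) = -42*z (a(z) = -7*(5*z + z) = -42*z)
F(k) = -42*I*√5/k (F(k) = (-42*I*√5)/k = -42*I*√5/k)
F(L(14)) - (-1)*(-15682) = -42*I*√5/(4*14) - (-1)*(-15682) = -42*I*√5/56 - 1*15682 = -42*I*√5*1/56 - 15682 = -3*I*√5/4 - 15682 = -15682 - 3*I*√5/4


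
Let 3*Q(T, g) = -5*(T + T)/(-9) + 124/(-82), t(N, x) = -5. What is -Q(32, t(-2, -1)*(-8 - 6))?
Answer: -12562/1107 ≈ -11.348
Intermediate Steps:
Q(T, g) = -62/123 + 10*T/27 (Q(T, g) = (-5*(T + T)/(-9) + 124/(-82))/3 = (-10*T*(-⅑) + 124*(-1/82))/3 = (-10*T*(-⅑) - 62/41)/3 = (10*T/9 - 62/41)/3 = (-62/41 + 10*T/9)/3 = -62/123 + 10*T/27)
-Q(32, t(-2, -1)*(-8 - 6)) = -(-62/123 + (10/27)*32) = -(-62/123 + 320/27) = -1*12562/1107 = -12562/1107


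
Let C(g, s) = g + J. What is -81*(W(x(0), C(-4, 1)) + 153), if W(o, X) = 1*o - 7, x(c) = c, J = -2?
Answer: -11826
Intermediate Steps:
C(g, s) = -2 + g (C(g, s) = g - 2 = -2 + g)
W(o, X) = -7 + o (W(o, X) = o - 7 = -7 + o)
-81*(W(x(0), C(-4, 1)) + 153) = -81*((-7 + 0) + 153) = -81*(-7 + 153) = -81*146 = -11826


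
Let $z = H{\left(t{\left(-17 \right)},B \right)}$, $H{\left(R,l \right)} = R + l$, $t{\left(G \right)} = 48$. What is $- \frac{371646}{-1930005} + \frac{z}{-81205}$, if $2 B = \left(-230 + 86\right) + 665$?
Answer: $\frac{23906349}{126647318} \approx 0.18876$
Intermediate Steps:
$B = \frac{521}{2}$ ($B = \frac{\left(-230 + 86\right) + 665}{2} = \frac{-144 + 665}{2} = \frac{1}{2} \cdot 521 = \frac{521}{2} \approx 260.5$)
$z = \frac{617}{2}$ ($z = 48 + \frac{521}{2} = \frac{617}{2} \approx 308.5$)
$- \frac{371646}{-1930005} + \frac{z}{-81205} = - \frac{371646}{-1930005} + \frac{617}{2 \left(-81205\right)} = \left(-371646\right) \left(- \frac{1}{1930005}\right) + \frac{617}{2} \left(- \frac{1}{81205}\right) = \frac{3754}{19495} - \frac{617}{162410} = \frac{23906349}{126647318}$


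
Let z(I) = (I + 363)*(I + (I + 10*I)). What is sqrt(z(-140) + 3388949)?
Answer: sqrt(3014309) ≈ 1736.2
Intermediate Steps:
z(I) = 12*I*(363 + I) (z(I) = (363 + I)*(I + 11*I) = (363 + I)*(12*I) = 12*I*(363 + I))
sqrt(z(-140) + 3388949) = sqrt(12*(-140)*(363 - 140) + 3388949) = sqrt(12*(-140)*223 + 3388949) = sqrt(-374640 + 3388949) = sqrt(3014309)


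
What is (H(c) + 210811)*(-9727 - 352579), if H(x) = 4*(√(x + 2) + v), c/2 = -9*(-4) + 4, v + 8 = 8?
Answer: -76378090166 - 1449224*√82 ≈ -7.6391e+10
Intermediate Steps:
v = 0 (v = -8 + 8 = 0)
c = 80 (c = 2*(-9*(-4) + 4) = 2*(36 + 4) = 2*40 = 80)
H(x) = 4*√(2 + x) (H(x) = 4*(√(x + 2) + 0) = 4*(√(2 + x) + 0) = 4*√(2 + x))
(H(c) + 210811)*(-9727 - 352579) = (4*√(2 + 80) + 210811)*(-9727 - 352579) = (4*√82 + 210811)*(-362306) = (210811 + 4*√82)*(-362306) = -76378090166 - 1449224*√82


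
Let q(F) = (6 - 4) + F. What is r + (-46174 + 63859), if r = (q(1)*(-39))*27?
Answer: 14526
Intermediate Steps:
q(F) = 2 + F
r = -3159 (r = ((2 + 1)*(-39))*27 = (3*(-39))*27 = -117*27 = -3159)
r + (-46174 + 63859) = -3159 + (-46174 + 63859) = -3159 + 17685 = 14526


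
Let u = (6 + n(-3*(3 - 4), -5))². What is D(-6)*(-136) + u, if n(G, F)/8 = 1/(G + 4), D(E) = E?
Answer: 42484/49 ≈ 867.02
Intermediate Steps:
n(G, F) = 8/(4 + G) (n(G, F) = 8/(G + 4) = 8/(4 + G))
u = 2500/49 (u = (6 + 8/(4 - 3*(3 - 4)))² = (6 + 8/(4 - 3*(-1)))² = (6 + 8/(4 + 3))² = (6 + 8/7)² = (50/7)² = 2500/49 ≈ 51.020)
D(-6)*(-136) + u = -6*(-136) + 2500/49 = 816 + 2500/49 = 42484/49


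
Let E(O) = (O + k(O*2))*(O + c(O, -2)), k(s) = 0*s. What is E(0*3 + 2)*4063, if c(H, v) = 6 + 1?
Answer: 73134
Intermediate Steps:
c(H, v) = 7
k(s) = 0
E(O) = O*(7 + O) (E(O) = (O + 0)*(O + 7) = O*(7 + O))
E(0*3 + 2)*4063 = ((0*3 + 2)*(7 + (0*3 + 2)))*4063 = ((0 + 2)*(7 + (0 + 2)))*4063 = (2*(7 + 2))*4063 = (2*9)*4063 = 18*4063 = 73134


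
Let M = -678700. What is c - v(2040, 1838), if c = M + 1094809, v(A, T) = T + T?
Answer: 412433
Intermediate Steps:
v(A, T) = 2*T
c = 416109 (c = -678700 + 1094809 = 416109)
c - v(2040, 1838) = 416109 - 2*1838 = 416109 - 1*3676 = 416109 - 3676 = 412433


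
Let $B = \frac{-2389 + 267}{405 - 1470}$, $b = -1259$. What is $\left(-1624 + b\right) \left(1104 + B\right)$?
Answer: $- \frac{1131944602}{355} \approx -3.1886 \cdot 10^{6}$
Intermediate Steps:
$B = \frac{2122}{1065}$ ($B = - \frac{2122}{-1065} = \left(-2122\right) \left(- \frac{1}{1065}\right) = \frac{2122}{1065} \approx 1.9925$)
$\left(-1624 + b\right) \left(1104 + B\right) = \left(-1624 - 1259\right) \left(1104 + \frac{2122}{1065}\right) = \left(-2883\right) \frac{1177882}{1065} = - \frac{1131944602}{355}$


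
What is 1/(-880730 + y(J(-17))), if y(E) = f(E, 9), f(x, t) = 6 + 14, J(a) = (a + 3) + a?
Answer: -1/880710 ≈ -1.1354e-6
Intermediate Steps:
J(a) = 3 + 2*a (J(a) = (3 + a) + a = 3 + 2*a)
f(x, t) = 20
y(E) = 20
1/(-880730 + y(J(-17))) = 1/(-880730 + 20) = 1/(-880710) = -1/880710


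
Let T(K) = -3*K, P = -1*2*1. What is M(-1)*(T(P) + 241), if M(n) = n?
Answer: -247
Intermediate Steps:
P = -2 (P = -2*1 = -2)
M(-1)*(T(P) + 241) = -(-3*(-2) + 241) = -(6 + 241) = -1*247 = -247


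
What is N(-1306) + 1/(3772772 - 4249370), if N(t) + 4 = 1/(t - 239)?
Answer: -327317087/81815990 ≈ -4.0006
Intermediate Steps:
N(t) = -4 + 1/(-239 + t) (N(t) = -4 + 1/(t - 239) = -4 + 1/(-239 + t))
N(-1306) + 1/(3772772 - 4249370) = (957 - 4*(-1306))/(-239 - 1306) + 1/(3772772 - 4249370) = (957 + 5224)/(-1545) + 1/(-476598) = -1/1545*6181 - 1/476598 = -6181/1545 - 1/476598 = -327317087/81815990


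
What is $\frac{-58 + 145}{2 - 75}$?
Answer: $- \frac{87}{73} \approx -1.1918$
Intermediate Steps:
$\frac{-58 + 145}{2 - 75} = \frac{1}{-73} \cdot 87 = \left(- \frac{1}{73}\right) 87 = - \frac{87}{73}$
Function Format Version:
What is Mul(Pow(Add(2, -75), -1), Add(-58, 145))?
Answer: Rational(-87, 73) ≈ -1.1918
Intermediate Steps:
Mul(Pow(Add(2, -75), -1), Add(-58, 145)) = Mul(Pow(-73, -1), 87) = Mul(Rational(-1, 73), 87) = Rational(-87, 73)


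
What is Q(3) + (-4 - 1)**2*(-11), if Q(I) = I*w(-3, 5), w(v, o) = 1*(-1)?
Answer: -278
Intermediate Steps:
w(v, o) = -1
Q(I) = -I (Q(I) = I*(-1) = -I)
Q(3) + (-4 - 1)**2*(-11) = -1*3 + (-4 - 1)**2*(-11) = -3 + (-5)**2*(-11) = -3 + 25*(-11) = -3 - 275 = -278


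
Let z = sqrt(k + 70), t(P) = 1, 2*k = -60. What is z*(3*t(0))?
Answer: 6*sqrt(10) ≈ 18.974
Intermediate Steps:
k = -30 (k = (1/2)*(-60) = -30)
z = 2*sqrt(10) (z = sqrt(-30 + 70) = sqrt(40) = 2*sqrt(10) ≈ 6.3246)
z*(3*t(0)) = (2*sqrt(10))*(3*1) = (2*sqrt(10))*3 = 6*sqrt(10)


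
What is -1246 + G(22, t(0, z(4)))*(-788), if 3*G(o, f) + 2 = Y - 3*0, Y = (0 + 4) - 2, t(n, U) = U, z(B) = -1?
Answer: -1246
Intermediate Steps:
Y = 2 (Y = 4 - 2 = 2)
G(o, f) = 0 (G(o, f) = -⅔ + (2 - 3*0)/3 = -⅔ + (2 + 0)/3 = -⅔ + (⅓)*2 = -⅔ + ⅔ = 0)
-1246 + G(22, t(0, z(4)))*(-788) = -1246 + 0*(-788) = -1246 + 0 = -1246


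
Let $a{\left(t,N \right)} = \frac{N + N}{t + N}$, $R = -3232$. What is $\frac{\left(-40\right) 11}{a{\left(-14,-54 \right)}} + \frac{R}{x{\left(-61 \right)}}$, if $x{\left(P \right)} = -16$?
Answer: $- \frac{2026}{27} \approx -75.037$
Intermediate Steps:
$a{\left(t,N \right)} = \frac{2 N}{N + t}$
$\frac{\left(-40\right) 11}{a{\left(-14,-54 \right)}} + \frac{R}{x{\left(-61 \right)}} = \frac{\left(-40\right) 11}{2 \left(-54\right) \frac{1}{-54 - 14}} - \frac{3232}{-16} = - \frac{440}{2 \left(-54\right) \frac{1}{-68}} - -202 = - \frac{440}{2 \left(-54\right) \left(- \frac{1}{68}\right)} + 202 = - \frac{440}{\frac{27}{17}} + 202 = \left(-440\right) \frac{17}{27} + 202 = - \frac{7480}{27} + 202 = - \frac{2026}{27}$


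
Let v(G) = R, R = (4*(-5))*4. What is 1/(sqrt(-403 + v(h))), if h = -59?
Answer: -I*sqrt(483)/483 ≈ -0.045502*I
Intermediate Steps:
R = -80 (R = -20*4 = -80)
v(G) = -80
1/(sqrt(-403 + v(h))) = 1/(sqrt(-403 - 80)) = 1/(sqrt(-483)) = 1/(I*sqrt(483)) = -I*sqrt(483)/483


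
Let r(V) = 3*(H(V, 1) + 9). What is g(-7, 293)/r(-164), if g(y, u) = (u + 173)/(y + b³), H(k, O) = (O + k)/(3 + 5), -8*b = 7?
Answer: 1908736/1072071 ≈ 1.7804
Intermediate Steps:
b = -7/8 (b = -⅛*7 = -7/8 ≈ -0.87500)
H(k, O) = O/8 + k/8 (H(k, O) = (O + k)/8 = (O + k)*(⅛) = O/8 + k/8)
r(V) = 219/8 + 3*V/8 (r(V) = 3*(((⅛)*1 + V/8) + 9) = 3*((⅛ + V/8) + 9) = 3*(73/8 + V/8) = 219/8 + 3*V/8)
g(y, u) = (173 + u)/(-343/512 + y) (g(y, u) = (u + 173)/(y + (-7/8)³) = (173 + u)/(y - 343/512) = (173 + u)/(-343/512 + y))
g(-7, 293)/r(-164) = (512*(173 + 293)/(-343 + 512*(-7)))/(219/8 + (3/8)*(-164)) = (512*466/(-343 - 3584))/(219/8 - 123/2) = (512*466/(-3927))/(-273/8) = (512*(-1/3927)*466)*(-8/273) = -238592/3927*(-8/273) = 1908736/1072071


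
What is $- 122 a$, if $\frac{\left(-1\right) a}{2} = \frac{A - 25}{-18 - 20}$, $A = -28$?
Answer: $\frac{6466}{19} \approx 340.32$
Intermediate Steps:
$a = - \frac{53}{19}$ ($a = - 2 \frac{-28 - 25}{-18 - 20} = - 2 \left(- \frac{53}{-38}\right) = - 2 \left(\left(-53\right) \left(- \frac{1}{38}\right)\right) = \left(-2\right) \frac{53}{38} = - \frac{53}{19} \approx -2.7895$)
$- 122 a = \left(-122\right) \left(- \frac{53}{19}\right) = \frac{6466}{19}$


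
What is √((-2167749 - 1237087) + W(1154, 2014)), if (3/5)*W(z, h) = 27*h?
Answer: I*√3314206 ≈ 1820.5*I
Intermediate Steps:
W(z, h) = 45*h (W(z, h) = 5*(27*h)/3 = 45*h)
√((-2167749 - 1237087) + W(1154, 2014)) = √((-2167749 - 1237087) + 45*2014) = √(-3404836 + 90630) = √(-3314206) = I*√3314206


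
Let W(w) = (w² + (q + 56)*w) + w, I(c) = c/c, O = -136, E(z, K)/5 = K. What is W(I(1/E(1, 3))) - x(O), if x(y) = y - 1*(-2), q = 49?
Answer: 241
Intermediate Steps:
E(z, K) = 5*K
I(c) = 1
W(w) = w² + 106*w (W(w) = (w² + (49 + 56)*w) + w = (w² + 105*w) + w = w² + 106*w)
x(y) = 2 + y (x(y) = y + 2 = 2 + y)
W(I(1/E(1, 3))) - x(O) = 1*(106 + 1) - (2 - 136) = 1*107 - 1*(-134) = 107 + 134 = 241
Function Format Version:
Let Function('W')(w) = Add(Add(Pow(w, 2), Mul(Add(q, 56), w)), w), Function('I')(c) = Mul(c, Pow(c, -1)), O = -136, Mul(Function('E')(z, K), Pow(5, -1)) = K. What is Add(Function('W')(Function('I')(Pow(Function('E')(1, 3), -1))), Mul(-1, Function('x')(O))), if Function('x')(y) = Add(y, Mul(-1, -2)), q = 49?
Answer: 241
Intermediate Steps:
Function('E')(z, K) = Mul(5, K)
Function('I')(c) = 1
Function('W')(w) = Add(Pow(w, 2), Mul(106, w)) (Function('W')(w) = Add(Add(Pow(w, 2), Mul(Add(49, 56), w)), w) = Add(Add(Pow(w, 2), Mul(105, w)), w) = Add(Pow(w, 2), Mul(106, w)))
Function('x')(y) = Add(2, y) (Function('x')(y) = Add(y, 2) = Add(2, y))
Add(Function('W')(Function('I')(Pow(Function('E')(1, 3), -1))), Mul(-1, Function('x')(O))) = Add(Mul(1, Add(106, 1)), Mul(-1, Add(2, -136))) = Add(Mul(1, 107), Mul(-1, -134)) = Add(107, 134) = 241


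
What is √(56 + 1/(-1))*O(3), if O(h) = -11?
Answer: -11*√55 ≈ -81.578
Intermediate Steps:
√(56 + 1/(-1))*O(3) = √(56 + 1/(-1))*(-11) = √(56 - 1)*(-11) = √55*(-11) = -11*√55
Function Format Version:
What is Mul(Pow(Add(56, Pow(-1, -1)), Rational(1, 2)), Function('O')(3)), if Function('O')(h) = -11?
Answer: Mul(-11, Pow(55, Rational(1, 2))) ≈ -81.578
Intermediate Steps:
Mul(Pow(Add(56, Pow(-1, -1)), Rational(1, 2)), Function('O')(3)) = Mul(Pow(Add(56, Pow(-1, -1)), Rational(1, 2)), -11) = Mul(Pow(Add(56, -1), Rational(1, 2)), -11) = Mul(Pow(55, Rational(1, 2)), -11) = Mul(-11, Pow(55, Rational(1, 2)))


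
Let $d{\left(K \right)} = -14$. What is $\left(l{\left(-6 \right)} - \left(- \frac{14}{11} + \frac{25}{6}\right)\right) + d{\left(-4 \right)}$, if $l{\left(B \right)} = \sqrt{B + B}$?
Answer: $- \frac{1115}{66} + 2 i \sqrt{3} \approx -16.894 + 3.4641 i$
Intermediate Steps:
$l{\left(B \right)} = \sqrt{2} \sqrt{B}$ ($l{\left(B \right)} = \sqrt{2 B} = \sqrt{2} \sqrt{B}$)
$\left(l{\left(-6 \right)} - \left(- \frac{14}{11} + \frac{25}{6}\right)\right) + d{\left(-4 \right)} = \left(\sqrt{2} \sqrt{-6} - \left(- \frac{14}{11} + \frac{25}{6}\right)\right) - 14 = \left(\sqrt{2} i \sqrt{6} - \frac{191}{66}\right) - 14 = \left(2 i \sqrt{3} + \left(- \frac{25}{6} + \frac{14}{11}\right)\right) - 14 = \left(2 i \sqrt{3} - \frac{191}{66}\right) - 14 = \left(- \frac{191}{66} + 2 i \sqrt{3}\right) - 14 = - \frac{1115}{66} + 2 i \sqrt{3}$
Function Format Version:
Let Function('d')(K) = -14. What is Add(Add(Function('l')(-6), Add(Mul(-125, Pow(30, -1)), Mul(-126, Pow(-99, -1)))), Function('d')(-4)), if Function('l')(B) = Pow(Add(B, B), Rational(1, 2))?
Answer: Add(Rational(-1115, 66), Mul(2, I, Pow(3, Rational(1, 2)))) ≈ Add(-16.894, Mul(3.4641, I))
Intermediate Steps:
Function('l')(B) = Mul(Pow(2, Rational(1, 2)), Pow(B, Rational(1, 2))) (Function('l')(B) = Pow(Mul(2, B), Rational(1, 2)) = Mul(Pow(2, Rational(1, 2)), Pow(B, Rational(1, 2))))
Add(Add(Function('l')(-6), Add(Mul(-125, Pow(30, -1)), Mul(-126, Pow(-99, -1)))), Function('d')(-4)) = Add(Add(Mul(Pow(2, Rational(1, 2)), Pow(-6, Rational(1, 2))), Add(Mul(-125, Pow(30, -1)), Mul(-126, Pow(-99, -1)))), -14) = Add(Add(Mul(Pow(2, Rational(1, 2)), Mul(I, Pow(6, Rational(1, 2)))), Add(Mul(-125, Rational(1, 30)), Mul(-126, Rational(-1, 99)))), -14) = Add(Add(Mul(2, I, Pow(3, Rational(1, 2))), Add(Rational(-25, 6), Rational(14, 11))), -14) = Add(Add(Mul(2, I, Pow(3, Rational(1, 2))), Rational(-191, 66)), -14) = Add(Add(Rational(-191, 66), Mul(2, I, Pow(3, Rational(1, 2)))), -14) = Add(Rational(-1115, 66), Mul(2, I, Pow(3, Rational(1, 2))))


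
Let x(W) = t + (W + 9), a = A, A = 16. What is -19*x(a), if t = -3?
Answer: -418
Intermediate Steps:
a = 16
x(W) = 6 + W (x(W) = -3 + (W + 9) = -3 + (9 + W) = 6 + W)
-19*x(a) = -19*(6 + 16) = -19*22 = -418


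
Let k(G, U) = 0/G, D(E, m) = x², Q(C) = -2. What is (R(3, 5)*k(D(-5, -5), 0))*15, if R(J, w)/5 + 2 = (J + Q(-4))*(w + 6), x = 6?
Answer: 0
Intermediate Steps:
D(E, m) = 36 (D(E, m) = 6² = 36)
k(G, U) = 0
R(J, w) = -10 + 5*(-2 + J)*(6 + w) (R(J, w) = -10 + 5*((J - 2)*(w + 6)) = -10 + 5*((-2 + J)*(6 + w)) = -10 + 5*(-2 + J)*(6 + w))
(R(3, 5)*k(D(-5, -5), 0))*15 = ((-70 - 10*5 + 30*3 + 5*3*5)*0)*15 = ((-70 - 50 + 90 + 75)*0)*15 = (45*0)*15 = 0*15 = 0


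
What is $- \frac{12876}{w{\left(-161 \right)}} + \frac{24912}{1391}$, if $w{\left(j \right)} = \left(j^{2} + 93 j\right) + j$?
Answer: $\frac{250815228}{15004717} \approx 16.716$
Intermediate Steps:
$w{\left(j \right)} = j^{2} + 94 j$
$- \frac{12876}{w{\left(-161 \right)}} + \frac{24912}{1391} = - \frac{12876}{\left(-161\right) \left(94 - 161\right)} + \frac{24912}{1391} = - \frac{12876}{\left(-161\right) \left(-67\right)} + 24912 \cdot \frac{1}{1391} = - \frac{12876}{10787} + \frac{24912}{1391} = \frac{250815228}{15004717}$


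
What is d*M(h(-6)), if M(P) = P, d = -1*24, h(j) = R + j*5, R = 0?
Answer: 720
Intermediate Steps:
h(j) = 5*j (h(j) = 0 + j*5 = 0 + 5*j = 5*j)
d = -24
d*M(h(-6)) = -120*(-6) = -24*(-30) = 720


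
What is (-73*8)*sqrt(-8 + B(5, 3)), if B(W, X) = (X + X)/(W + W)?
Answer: -584*I*sqrt(185)/5 ≈ -1588.7*I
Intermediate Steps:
B(W, X) = X/W (B(W, X) = (2*X)/((2*W)) = (2*X)*(1/(2*W)) = X/W)
(-73*8)*sqrt(-8 + B(5, 3)) = (-73*8)*sqrt(-8 + 3/5) = -584*sqrt(-8 + 3*(1/5)) = -584*sqrt(-8 + 3/5) = -584*I*sqrt(185)/5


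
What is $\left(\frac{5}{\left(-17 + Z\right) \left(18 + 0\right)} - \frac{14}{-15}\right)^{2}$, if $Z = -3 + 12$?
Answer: $\frac{418609}{518400} \approx 0.8075$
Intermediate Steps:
$Z = 9$
$\left(\frac{5}{\left(-17 + Z\right) \left(18 + 0\right)} - \frac{14}{-15}\right)^{2} = \left(\frac{5}{\left(-17 + 9\right) \left(18 + 0\right)} - \frac{14}{-15}\right)^{2} = \left(\frac{5}{\left(-8\right) 18} - - \frac{14}{15}\right)^{2} = \left(\frac{5}{-144} + \frac{14}{15}\right)^{2} = \left(5 \left(- \frac{1}{144}\right) + \frac{14}{15}\right)^{2} = \left(- \frac{5}{144} + \frac{14}{15}\right)^{2} = \left(\frac{647}{720}\right)^{2} = \frac{418609}{518400}$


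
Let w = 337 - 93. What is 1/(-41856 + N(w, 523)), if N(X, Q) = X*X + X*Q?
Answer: 1/145292 ≈ 6.8827e-6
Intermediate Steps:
w = 244
N(X, Q) = X² + Q*X
1/(-41856 + N(w, 523)) = 1/(-41856 + 244*(523 + 244)) = 1/(-41856 + 244*767) = 1/(-41856 + 187148) = 1/145292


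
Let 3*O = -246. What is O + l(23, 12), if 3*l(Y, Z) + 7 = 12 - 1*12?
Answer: -253/3 ≈ -84.333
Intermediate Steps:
O = -82 (O = (⅓)*(-246) = -82)
l(Y, Z) = -7/3 (l(Y, Z) = -7/3 + (12 - 1*12)/3 = -7/3 + (12 - 12)/3 = -7/3 + (⅓)*0 = -7/3 + 0 = -7/3)
O + l(23, 12) = -82 - 7/3 = -253/3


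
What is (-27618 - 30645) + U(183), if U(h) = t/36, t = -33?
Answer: -699167/12 ≈ -58264.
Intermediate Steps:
U(h) = -11/12 (U(h) = -33/36 = -33*1/36 = -11/12)
(-27618 - 30645) + U(183) = (-27618 - 30645) - 11/12 = -58263 - 11/12 = -699167/12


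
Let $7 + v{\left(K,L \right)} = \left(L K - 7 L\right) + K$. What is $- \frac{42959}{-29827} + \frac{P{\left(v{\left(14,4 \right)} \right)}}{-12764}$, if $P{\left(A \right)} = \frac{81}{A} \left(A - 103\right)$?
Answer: $\frac{691278242}{475889785} \approx 1.4526$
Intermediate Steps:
$v{\left(K,L \right)} = -7 + K - 7 L + K L$ ($v{\left(K,L \right)} = -7 + \left(\left(L K - 7 L\right) + K\right) = -7 + \left(\left(K L - 7 L\right) + K\right) = -7 + \left(\left(- 7 L + K L\right) + K\right) = -7 + \left(K - 7 L + K L\right) = -7 + K - 7 L + K L$)
$P{\left(A \right)} = \frac{81 \left(-103 + A\right)}{A}$ ($P{\left(A \right)} = \frac{81}{A} \left(-103 + A\right) = \frac{81 \left(-103 + A\right)}{A}$)
$- \frac{42959}{-29827} + \frac{P{\left(v{\left(14,4 \right)} \right)}}{-12764} = - \frac{42959}{-29827} + \frac{81 - \frac{8343}{-7 + 14 - 28 + 14 \cdot 4}}{-12764} = \left(-42959\right) \left(- \frac{1}{29827}\right) + \left(81 - \frac{8343}{-7 + 14 - 28 + 56}\right) \left(- \frac{1}{12764}\right) = \frac{6137}{4261} + \left(81 - \frac{8343}{35}\right) \left(- \frac{1}{12764}\right) = \frac{6137}{4261} - - \frac{1377}{111685} = \frac{6137}{4261} + \frac{1377}{111685} = \frac{691278242}{475889785}$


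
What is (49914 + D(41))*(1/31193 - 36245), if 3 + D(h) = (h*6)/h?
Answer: -56435675206428/31193 ≈ -1.8092e+9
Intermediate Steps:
D(h) = 3 (D(h) = -3 + (h*6)/h = -3 + (6*h)/h = -3 + 6 = 3)
(49914 + D(41))*(1/31193 - 36245) = (49914 + 3)*(1/31193 - 36245) = 49917*(1/31193 - 36245) = 49917*(-1130590284/31193) = -56435675206428/31193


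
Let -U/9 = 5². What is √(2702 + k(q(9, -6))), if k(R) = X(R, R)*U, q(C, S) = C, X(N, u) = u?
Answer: √677 ≈ 26.019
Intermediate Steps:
U = -225 (U = -9*5² = -9*25 = -225)
k(R) = -225*R (k(R) = R*(-225) = -225*R)
√(2702 + k(q(9, -6))) = √(2702 - 225*9) = √(2702 - 2025) = √677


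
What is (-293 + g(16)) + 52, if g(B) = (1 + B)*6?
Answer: -139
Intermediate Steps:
g(B) = 6 + 6*B
(-293 + g(16)) + 52 = (-293 + (6 + 6*16)) + 52 = (-293 + (6 + 96)) + 52 = (-293 + 102) + 52 = -191 + 52 = -139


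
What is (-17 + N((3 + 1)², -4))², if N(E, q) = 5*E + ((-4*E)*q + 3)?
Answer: 103684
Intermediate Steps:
N(E, q) = 3 + 5*E - 4*E*q (N(E, q) = 5*E + (-4*E*q + 3) = 5*E + (3 - 4*E*q) = 3 + 5*E - 4*E*q)
(-17 + N((3 + 1)², -4))² = (-17 + (3 + 5*(3 + 1)² - 4*(3 + 1)²*(-4)))² = (-17 + (3 + 5*4² - 4*4²*(-4)))² = (-17 + (3 + 5*16 - 4*16*(-4)))² = (-17 + (3 + 80 + 256))² = (-17 + 339)² = 322² = 103684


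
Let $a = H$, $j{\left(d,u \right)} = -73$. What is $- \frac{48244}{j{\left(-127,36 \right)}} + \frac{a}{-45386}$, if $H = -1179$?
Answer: $\frac{2189688251}{3313178} \approx 660.9$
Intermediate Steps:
$a = -1179$
$- \frac{48244}{j{\left(-127,36 \right)}} + \frac{a}{-45386} = - \frac{48244}{-73} - \frac{1179}{-45386} = \left(-48244\right) \left(- \frac{1}{73}\right) - - \frac{1179}{45386} = \frac{48244}{73} + \frac{1179}{45386} = \frac{2189688251}{3313178}$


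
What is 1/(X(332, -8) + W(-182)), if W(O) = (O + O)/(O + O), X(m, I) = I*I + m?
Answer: 1/397 ≈ 0.0025189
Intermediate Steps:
X(m, I) = m + I² (X(m, I) = I² + m = m + I²)
W(O) = 1 (W(O) = (2*O)/((2*O)) = (2*O)*(1/(2*O)) = 1)
1/(X(332, -8) + W(-182)) = 1/((332 + (-8)²) + 1) = 1/((332 + 64) + 1) = 1/(396 + 1) = 1/397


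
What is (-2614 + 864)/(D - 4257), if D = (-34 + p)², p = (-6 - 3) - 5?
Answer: 250/279 ≈ 0.89606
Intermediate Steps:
p = -14 (p = -9 - 5 = -14)
D = 2304 (D = (-34 - 14)² = (-48)² = 2304)
(-2614 + 864)/(D - 4257) = (-2614 + 864)/(2304 - 4257) = -1750/(-1953) = -1750*(-1/1953) = 250/279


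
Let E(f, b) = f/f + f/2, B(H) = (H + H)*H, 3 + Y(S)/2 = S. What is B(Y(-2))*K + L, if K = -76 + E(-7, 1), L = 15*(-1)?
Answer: -15715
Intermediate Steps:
Y(S) = -6 + 2*S
B(H) = 2*H² (B(H) = (2*H)*H = 2*H²)
E(f, b) = 1 + f/2 (E(f, b) = 1 + f*(½) = 1 + f/2)
L = -15
K = -157/2 (K = -76 + (1 + (½)*(-7)) = -76 + (1 - 7/2) = -76 - 5/2 = -157/2 ≈ -78.500)
B(Y(-2))*K + L = (2*(-6 + 2*(-2))²)*(-157/2) - 15 = (2*(-6 - 4)²)*(-157/2) - 15 = (2*(-10)²)*(-157/2) - 15 = (2*100)*(-157/2) - 15 = 200*(-157/2) - 15 = -15700 - 15 = -15715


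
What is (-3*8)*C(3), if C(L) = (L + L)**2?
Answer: -864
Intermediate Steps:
C(L) = 4*L**2 (C(L) = (2*L)**2 = 4*L**2)
(-3*8)*C(3) = (-3*8)*(4*3**2) = -96*9 = -24*36 = -864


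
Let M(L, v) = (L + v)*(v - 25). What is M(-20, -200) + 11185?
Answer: 60685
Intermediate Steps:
M(L, v) = (-25 + v)*(L + v) (M(L, v) = (L + v)*(-25 + v) = (-25 + v)*(L + v))
M(-20, -200) + 11185 = ((-200)² - 25*(-20) - 25*(-200) - 20*(-200)) + 11185 = (40000 + 500 + 5000 + 4000) + 11185 = 49500 + 11185 = 60685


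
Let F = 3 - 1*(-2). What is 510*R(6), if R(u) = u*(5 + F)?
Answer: 30600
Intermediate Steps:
F = 5 (F = 3 + 2 = 5)
R(u) = 10*u (R(u) = u*(5 + 5) = u*10 = 10*u)
510*R(6) = 510*(10*6) = 510*60 = 30600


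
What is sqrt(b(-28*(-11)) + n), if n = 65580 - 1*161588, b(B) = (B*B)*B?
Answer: 2*sqrt(7280526) ≈ 5396.5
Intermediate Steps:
b(B) = B**3 (b(B) = B**2*B = B**3)
n = -96008 (n = 65580 - 161588 = -96008)
sqrt(b(-28*(-11)) + n) = sqrt((-28*(-11))**3 - 96008) = sqrt(308**3 - 96008) = sqrt(29218112 - 96008) = sqrt(29122104) = 2*sqrt(7280526)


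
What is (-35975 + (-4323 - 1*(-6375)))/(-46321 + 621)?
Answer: 33923/45700 ≈ 0.74230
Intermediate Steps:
(-35975 + (-4323 - 1*(-6375)))/(-46321 + 621) = (-35975 + (-4323 + 6375))/(-45700) = (-35975 + 2052)*(-1/45700) = -33923*(-1/45700) = 33923/45700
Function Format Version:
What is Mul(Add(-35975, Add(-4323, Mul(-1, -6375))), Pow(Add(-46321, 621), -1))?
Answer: Rational(33923, 45700) ≈ 0.74230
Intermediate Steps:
Mul(Add(-35975, Add(-4323, Mul(-1, -6375))), Pow(Add(-46321, 621), -1)) = Mul(Add(-35975, Add(-4323, 6375)), Pow(-45700, -1)) = Mul(Add(-35975, 2052), Rational(-1, 45700)) = Mul(-33923, Rational(-1, 45700)) = Rational(33923, 45700)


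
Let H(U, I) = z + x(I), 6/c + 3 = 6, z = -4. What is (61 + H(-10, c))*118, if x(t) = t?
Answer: 6962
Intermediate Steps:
c = 2 (c = 6/(-3 + 6) = 6/3 = 6*(⅓) = 2)
H(U, I) = -4 + I
(61 + H(-10, c))*118 = (61 + (-4 + 2))*118 = (61 - 2)*118 = 59*118 = 6962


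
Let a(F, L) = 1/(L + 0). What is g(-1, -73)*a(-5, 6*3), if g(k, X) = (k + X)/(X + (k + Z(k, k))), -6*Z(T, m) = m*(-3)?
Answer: 74/1341 ≈ 0.055183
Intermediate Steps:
Z(T, m) = m/2 (Z(T, m) = -m*(-3)/6 = -(-1)*m/2 = m/2)
g(k, X) = (X + k)/(X + 3*k/2) (g(k, X) = (k + X)/(X + (k + k/2)) = (X + k)/(X + 3*k/2))
a(F, L) = 1/L
g(-1, -73)*a(-5, 6*3) = (2*(-73 - 1)/(2*(-73) + 3*(-1)))/((6*3)) = (2*(-74)/(-146 - 3))/18 = (2*(-74)/(-149))*(1/18) = (2*(-1/149)*(-74))*(1/18) = (148/149)*(1/18) = 74/1341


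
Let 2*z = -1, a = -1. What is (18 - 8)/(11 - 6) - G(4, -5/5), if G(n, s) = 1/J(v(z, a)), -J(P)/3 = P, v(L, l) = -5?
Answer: 29/15 ≈ 1.9333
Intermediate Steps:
z = -½ (z = (½)*(-1) = -½ ≈ -0.50000)
J(P) = -3*P
G(n, s) = 1/15 (G(n, s) = 1/(-3*(-5)) = 1/15)
(18 - 8)/(11 - 6) - G(4, -5/5) = (18 - 8)/(11 - 6) - 1*1/15 = 10/5 - 1/15 = 10*(⅕) - 1/15 = 2 - 1/15 = 29/15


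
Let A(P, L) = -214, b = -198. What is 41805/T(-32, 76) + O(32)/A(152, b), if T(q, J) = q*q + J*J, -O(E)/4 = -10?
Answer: 867427/145520 ≈ 5.9609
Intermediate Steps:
O(E) = 40 (O(E) = -4*(-10) = 40)
T(q, J) = J² + q² (T(q, J) = q² + J² = J² + q²)
41805/T(-32, 76) + O(32)/A(152, b) = 41805/(76² + (-32)²) + 40/(-214) = 41805/(5776 + 1024) + 40*(-1/214) = 41805/6800 - 20/107 = 41805*(1/6800) - 20/107 = 8361/1360 - 20/107 = 867427/145520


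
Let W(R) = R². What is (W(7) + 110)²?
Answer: 25281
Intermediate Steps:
(W(7) + 110)² = (7² + 110)² = (49 + 110)² = 159² = 25281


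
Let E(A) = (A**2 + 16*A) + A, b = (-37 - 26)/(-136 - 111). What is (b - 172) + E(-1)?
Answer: -46373/247 ≈ -187.74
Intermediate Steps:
b = 63/247 (b = -63/(-247) = -63*(-1/247) = 63/247 ≈ 0.25506)
E(A) = A**2 + 17*A
(b - 172) + E(-1) = (63/247 - 172) - (17 - 1) = -42421/247 - 1*16 = -42421/247 - 16 = -46373/247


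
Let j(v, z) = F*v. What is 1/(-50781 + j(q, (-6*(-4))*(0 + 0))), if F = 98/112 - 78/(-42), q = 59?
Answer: -56/2834709 ≈ -1.9755e-5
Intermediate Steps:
F = 153/56 (F = 98*(1/112) - 78*(-1/42) = 7/8 + 13/7 = 153/56 ≈ 2.7321)
j(v, z) = 153*v/56
1/(-50781 + j(q, (-6*(-4))*(0 + 0))) = 1/(-50781 + (153/56)*59) = 1/(-50781 + 9027/56) = 1/(-2834709/56) = -56/2834709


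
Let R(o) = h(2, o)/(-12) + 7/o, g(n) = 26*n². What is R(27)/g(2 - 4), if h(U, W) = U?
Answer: 5/5616 ≈ 0.00089031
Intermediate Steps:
R(o) = -⅙ + 7/o (R(o) = 2/(-12) + 7/o = 2*(-1/12) + 7/o = -⅙ + 7/o)
R(27)/g(2 - 4) = ((⅙)*(42 - 1*27)/27)/((26*(2 - 4)²)) = ((⅙)*(1/27)*(42 - 27))/((26*(-2)²)) = ((⅙)*(1/27)*15)/((26*4)) = (5/54)/104 = (5/54)*(1/104) = 5/5616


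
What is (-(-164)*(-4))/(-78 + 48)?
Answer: 328/15 ≈ 21.867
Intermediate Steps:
(-(-164)*(-4))/(-78 + 48) = -82*8/(-30) = -656*(-1/30) = 328/15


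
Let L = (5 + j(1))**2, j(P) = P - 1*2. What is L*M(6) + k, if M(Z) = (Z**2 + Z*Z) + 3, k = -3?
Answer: 1197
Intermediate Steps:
j(P) = -2 + P (j(P) = P - 2 = -2 + P)
M(Z) = 3 + 2*Z**2 (M(Z) = (Z**2 + Z**2) + 3 = 2*Z**2 + 3 = 3 + 2*Z**2)
L = 16 (L = (5 + (-2 + 1))**2 = (5 - 1)**2 = 4**2 = 16)
L*M(6) + k = 16*(3 + 2*6**2) - 3 = 16*(3 + 2*36) - 3 = 16*(3 + 72) - 3 = 16*75 - 3 = 1200 - 3 = 1197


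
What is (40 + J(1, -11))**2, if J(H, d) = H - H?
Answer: 1600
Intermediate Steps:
J(H, d) = 0
(40 + J(1, -11))**2 = (40 + 0)**2 = 40**2 = 1600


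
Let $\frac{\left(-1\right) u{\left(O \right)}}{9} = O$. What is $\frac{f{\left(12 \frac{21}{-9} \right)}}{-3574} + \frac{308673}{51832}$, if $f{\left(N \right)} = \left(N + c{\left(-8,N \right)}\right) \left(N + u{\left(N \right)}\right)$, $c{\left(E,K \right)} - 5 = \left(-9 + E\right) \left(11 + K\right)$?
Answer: $- \frac{992580293}{92623784} \approx -10.716$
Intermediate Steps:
$c{\left(E,K \right)} = 5 + \left(-9 + E\right) \left(11 + K\right)$
$u{\left(O \right)} = - 9 O$
$f{\left(N \right)} = - 8 N \left(-182 - 16 N\right)$ ($f{\left(N \right)} = \left(N - \left(182 + 17 N\right)\right) \left(N - 9 N\right) = \left(N - \left(182 + 17 N\right)\right) \left(- 8 N\right) = \left(-182 - 16 N\right) \left(- 8 N\right) = - 8 N \left(-182 - 16 N\right)$)
$\frac{f{\left(12 \frac{21}{-9} \right)}}{-3574} + \frac{308673}{51832} = \frac{16 \cdot 12 \frac{21}{-9} \left(91 + 8 \cdot 12 \frac{21}{-9}\right)}{-3574} + \frac{308673}{51832} = 16 \cdot 12 \cdot 21 \left(- \frac{1}{9}\right) \left(91 + 8 \cdot 12 \cdot 21 \left(- \frac{1}{9}\right)\right) \left(- \frac{1}{3574}\right) + 308673 \cdot \frac{1}{51832} = 16 \cdot 12 \left(- \frac{7}{3}\right) \left(91 + 8 \cdot 12 \left(- \frac{7}{3}\right)\right) \left(- \frac{1}{3574}\right) + \frac{308673}{51832} = 16 \left(-28\right) \left(91 + 8 \left(-28\right)\right) \left(- \frac{1}{3574}\right) + \frac{308673}{51832} = 16 \left(-28\right) \left(91 - 224\right) \left(- \frac{1}{3574}\right) + \frac{308673}{51832} = 16 \left(-28\right) \left(-133\right) \left(- \frac{1}{3574}\right) + \frac{308673}{51832} = 59584 \left(- \frac{1}{3574}\right) + \frac{308673}{51832} = - \frac{29792}{1787} + \frac{308673}{51832} = - \frac{992580293}{92623784}$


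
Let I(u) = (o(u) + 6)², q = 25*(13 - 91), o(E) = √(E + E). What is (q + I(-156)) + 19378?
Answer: 17152 + 24*I*√78 ≈ 17152.0 + 211.96*I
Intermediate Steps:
o(E) = √2*√E (o(E) = √(2*E) = √2*√E)
q = -1950 (q = 25*(-78) = -1950)
I(u) = (6 + √2*√u)² (I(u) = (√2*√u + 6)² = (6 + √2*√u)²)
(q + I(-156)) + 19378 = (-1950 + (6 + √2*√(-156))²) + 19378 = (-1950 + (6 + √2*(2*I*√39))²) + 19378 = (-1950 + (6 + 2*I*√78)²) + 19378 = 17428 + (6 + 2*I*√78)²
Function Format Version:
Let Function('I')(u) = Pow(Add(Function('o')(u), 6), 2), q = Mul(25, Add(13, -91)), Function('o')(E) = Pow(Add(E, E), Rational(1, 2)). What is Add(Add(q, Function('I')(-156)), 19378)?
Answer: Add(17152, Mul(24, I, Pow(78, Rational(1, 2)))) ≈ Add(17152., Mul(211.96, I))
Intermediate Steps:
Function('o')(E) = Mul(Pow(2, Rational(1, 2)), Pow(E, Rational(1, 2))) (Function('o')(E) = Pow(Mul(2, E), Rational(1, 2)) = Mul(Pow(2, Rational(1, 2)), Pow(E, Rational(1, 2))))
q = -1950 (q = Mul(25, -78) = -1950)
Function('I')(u) = Pow(Add(6, Mul(Pow(2, Rational(1, 2)), Pow(u, Rational(1, 2)))), 2) (Function('I')(u) = Pow(Add(Mul(Pow(2, Rational(1, 2)), Pow(u, Rational(1, 2))), 6), 2) = Pow(Add(6, Mul(Pow(2, Rational(1, 2)), Pow(u, Rational(1, 2)))), 2))
Add(Add(q, Function('I')(-156)), 19378) = Add(Add(-1950, Pow(Add(6, Mul(Pow(2, Rational(1, 2)), Pow(-156, Rational(1, 2)))), 2)), 19378) = Add(Add(-1950, Pow(Add(6, Mul(Pow(2, Rational(1, 2)), Mul(2, I, Pow(39, Rational(1, 2))))), 2)), 19378) = Add(Add(-1950, Pow(Add(6, Mul(2, I, Pow(78, Rational(1, 2)))), 2)), 19378) = Add(17428, Pow(Add(6, Mul(2, I, Pow(78, Rational(1, 2)))), 2))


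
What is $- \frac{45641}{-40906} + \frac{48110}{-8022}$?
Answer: $- \frac{800927779}{164073966} \approx -4.8815$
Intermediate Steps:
$- \frac{45641}{-40906} + \frac{48110}{-8022} = \left(-45641\right) \left(- \frac{1}{40906}\right) + 48110 \left(- \frac{1}{8022}\right) = \frac{45641}{40906} - \frac{24055}{4011} = - \frac{800927779}{164073966}$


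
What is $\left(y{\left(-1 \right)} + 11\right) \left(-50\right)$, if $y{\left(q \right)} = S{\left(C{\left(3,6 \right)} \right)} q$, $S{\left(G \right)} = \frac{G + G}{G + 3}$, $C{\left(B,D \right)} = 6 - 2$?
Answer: $- \frac{3450}{7} \approx -492.86$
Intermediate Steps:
$C{\left(B,D \right)} = 4$ ($C{\left(B,D \right)} = 6 - 2 = 4$)
$S{\left(G \right)} = \frac{2 G}{3 + G}$
$y{\left(q \right)} = \frac{8 q}{7}$ ($y{\left(q \right)} = 2 \cdot 4 \frac{1}{3 + 4} q = 2 \cdot 4 \cdot \frac{1}{7} q = \frac{8 q}{7}$)
$\left(y{\left(-1 \right)} + 11\right) \left(-50\right) = \left(\frac{8}{7} \left(-1\right) + 11\right) \left(-50\right) = \left(- \frac{8}{7} + 11\right) \left(-50\right) = \frac{69}{7} \left(-50\right) = - \frac{3450}{7}$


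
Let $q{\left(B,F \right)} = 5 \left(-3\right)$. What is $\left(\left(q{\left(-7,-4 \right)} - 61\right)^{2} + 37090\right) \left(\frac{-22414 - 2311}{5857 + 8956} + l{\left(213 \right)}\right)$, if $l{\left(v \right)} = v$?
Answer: $\frac{134189612504}{14813} \approx 9.0589 \cdot 10^{6}$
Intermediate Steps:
$q{\left(B,F \right)} = -15$
$\left(\left(q{\left(-7,-4 \right)} - 61\right)^{2} + 37090\right) \left(\frac{-22414 - 2311}{5857 + 8956} + l{\left(213 \right)}\right) = \left(\left(-15 - 61\right)^{2} + 37090\right) \left(\frac{-22414 - 2311}{5857 + 8956} + 213\right) = \left(\left(-76\right)^{2} + 37090\right) \left(- \frac{24725}{14813} + 213\right) = \left(5776 + 37090\right) \left(\left(-24725\right) \frac{1}{14813} + 213\right) = 42866 \left(- \frac{24725}{14813} + 213\right) = 42866 \cdot \frac{3130444}{14813} = \frac{134189612504}{14813}$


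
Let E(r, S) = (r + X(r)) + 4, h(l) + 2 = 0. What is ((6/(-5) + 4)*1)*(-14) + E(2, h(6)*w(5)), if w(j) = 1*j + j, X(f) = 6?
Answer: -136/5 ≈ -27.200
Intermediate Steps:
h(l) = -2 (h(l) = -2 + 0 = -2)
w(j) = 2*j (w(j) = j + j = 2*j)
E(r, S) = 10 + r (E(r, S) = (r + 6) + 4 = (6 + r) + 4 = 10 + r)
((6/(-5) + 4)*1)*(-14) + E(2, h(6)*w(5)) = ((6/(-5) + 4)*1)*(-14) + (10 + 2) = ((6*(-⅕) + 4)*1)*(-14) + 12 = ((-6/5 + 4)*1)*(-14) + 12 = ((14/5)*1)*(-14) + 12 = (14/5)*(-14) + 12 = -196/5 + 12 = -136/5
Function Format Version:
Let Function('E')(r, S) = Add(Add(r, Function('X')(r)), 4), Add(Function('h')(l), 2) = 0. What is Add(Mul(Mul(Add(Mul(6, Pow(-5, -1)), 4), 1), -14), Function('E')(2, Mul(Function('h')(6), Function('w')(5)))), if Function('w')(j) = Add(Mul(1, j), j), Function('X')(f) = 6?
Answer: Rational(-136, 5) ≈ -27.200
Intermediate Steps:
Function('h')(l) = -2 (Function('h')(l) = Add(-2, 0) = -2)
Function('w')(j) = Mul(2, j) (Function('w')(j) = Add(j, j) = Mul(2, j))
Function('E')(r, S) = Add(10, r) (Function('E')(r, S) = Add(Add(r, 6), 4) = Add(Add(6, r), 4) = Add(10, r))
Add(Mul(Mul(Add(Mul(6, Pow(-5, -1)), 4), 1), -14), Function('E')(2, Mul(Function('h')(6), Function('w')(5)))) = Add(Mul(Mul(Add(Mul(6, Pow(-5, -1)), 4), 1), -14), Add(10, 2)) = Add(Mul(Mul(Add(Mul(6, Rational(-1, 5)), 4), 1), -14), 12) = Add(Mul(Mul(Add(Rational(-6, 5), 4), 1), -14), 12) = Add(Mul(Mul(Rational(14, 5), 1), -14), 12) = Add(Mul(Rational(14, 5), -14), 12) = Add(Rational(-196, 5), 12) = Rational(-136, 5)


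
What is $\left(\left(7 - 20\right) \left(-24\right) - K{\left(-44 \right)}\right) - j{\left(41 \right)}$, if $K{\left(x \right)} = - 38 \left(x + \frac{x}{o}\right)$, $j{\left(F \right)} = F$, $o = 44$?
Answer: $-1439$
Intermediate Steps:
$K{\left(x \right)} = - \frac{855 x}{22}$ ($K{\left(x \right)} = - 38 \left(x + \frac{x}{44}\right) = - 38 \frac{45 x}{44} = - \frac{855 x}{22}$)
$\left(\left(7 - 20\right) \left(-24\right) - K{\left(-44 \right)}\right) - j{\left(41 \right)} = \left(\left(7 - 20\right) \left(-24\right) - \left(- \frac{855}{22}\right) \left(-44\right)\right) - 41 = \left(\left(-13\right) \left(-24\right) - 1710\right) - 41 = \left(312 - 1710\right) - 41 = -1398 - 41 = -1439$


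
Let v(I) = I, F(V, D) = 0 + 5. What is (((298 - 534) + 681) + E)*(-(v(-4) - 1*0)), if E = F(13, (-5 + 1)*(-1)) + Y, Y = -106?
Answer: 1376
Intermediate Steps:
F(V, D) = 5
E = -101 (E = 5 - 106 = -101)
(((298 - 534) + 681) + E)*(-(v(-4) - 1*0)) = (((298 - 534) + 681) - 101)*(-(-4 - 1*0)) = ((-236 + 681) - 101)*(-(-4 + 0)) = (445 - 101)*(-1*(-4)) = 344*4 = 1376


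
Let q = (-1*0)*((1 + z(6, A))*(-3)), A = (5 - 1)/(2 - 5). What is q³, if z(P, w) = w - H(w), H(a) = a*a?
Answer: 0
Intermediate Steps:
A = -4/3 (A = 4/(-3) = 4*(-⅓) = -4/3 ≈ -1.3333)
H(a) = a²
z(P, w) = w - w²
q = 0 (q = (-1*0)*((1 - 4*(1 - 1*(-4/3))/3)*(-3)) = 0*((1 - 4*(1 + 4/3)/3)*(-3)) = 0*((1 - 4/3*7/3)*(-3)) = 0*((1 - 28/9)*(-3)) = 0*(-19/9*(-3)) = 0*(19/3) = 0)
q³ = 0³ = 0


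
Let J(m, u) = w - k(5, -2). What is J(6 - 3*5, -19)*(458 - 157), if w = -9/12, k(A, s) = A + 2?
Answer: -9331/4 ≈ -2332.8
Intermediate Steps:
k(A, s) = 2 + A
w = -¾ (w = -9*1/12 = -¾ ≈ -0.75000)
J(m, u) = -31/4 (J(m, u) = -¾ - (2 + 5) = -¾ - 1*7 = -¾ - 7 = -31/4)
J(6 - 3*5, -19)*(458 - 157) = -31*(458 - 157)/4 = -31/4*301 = -9331/4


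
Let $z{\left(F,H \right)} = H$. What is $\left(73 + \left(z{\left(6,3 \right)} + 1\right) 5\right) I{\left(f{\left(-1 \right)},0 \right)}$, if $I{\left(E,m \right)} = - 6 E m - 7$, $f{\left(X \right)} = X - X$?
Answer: $-651$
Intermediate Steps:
$f{\left(X \right)} = 0$
$I{\left(E,m \right)} = -7 - 6 E m$ ($I{\left(E,m \right)} = - 6 E m - 7 = -7 - 6 E m$)
$\left(73 + \left(z{\left(6,3 \right)} + 1\right) 5\right) I{\left(f{\left(-1 \right)},0 \right)} = \left(73 + \left(3 + 1\right) 5\right) \left(-7 - 0 \cdot 0\right) = \left(73 + 4 \cdot 5\right) \left(-7 + 0\right) = \left(73 + 20\right) \left(-7\right) = 93 \left(-7\right) = -651$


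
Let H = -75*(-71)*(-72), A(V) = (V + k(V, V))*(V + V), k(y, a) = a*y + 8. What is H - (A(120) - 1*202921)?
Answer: -3667199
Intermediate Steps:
k(y, a) = 8 + a*y
A(V) = 2*V*(8 + V + V²) (A(V) = (V + (8 + V*V))*(V + V) = (V + (8 + V²))*(2*V) = (8 + V + V²)*(2*V) = 2*V*(8 + V + V²))
H = -383400 (H = 5325*(-72) = -383400)
H - (A(120) - 1*202921) = -383400 - (2*120*(8 + 120 + 120²) - 1*202921) = -383400 - (2*120*(8 + 120 + 14400) - 202921) = -383400 - (2*120*14528 - 202921) = -383400 - (3486720 - 202921) = -383400 - 1*3283799 = -383400 - 3283799 = -3667199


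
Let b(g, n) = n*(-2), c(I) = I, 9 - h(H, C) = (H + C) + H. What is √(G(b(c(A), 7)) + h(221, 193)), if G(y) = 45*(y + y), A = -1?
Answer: I*√1886 ≈ 43.428*I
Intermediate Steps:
h(H, C) = 9 - C - 2*H (h(H, C) = 9 - ((H + C) + H) = 9 - ((C + H) + H) = 9 - (C + 2*H) = 9 + (-C - 2*H) = 9 - C - 2*H)
b(g, n) = -2*n
G(y) = 90*y (G(y) = 45*(2*y) = 90*y)
√(G(b(c(A), 7)) + h(221, 193)) = √(90*(-2*7) + (9 - 1*193 - 2*221)) = √(90*(-14) + (9 - 193 - 442)) = √(-1260 - 626) = √(-1886) = I*√1886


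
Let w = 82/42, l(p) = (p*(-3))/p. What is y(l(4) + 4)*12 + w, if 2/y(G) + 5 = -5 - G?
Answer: -53/231 ≈ -0.22944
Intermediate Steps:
l(p) = -3 (l(p) = (-3*p)/p = -3)
w = 41/21 (w = 82*(1/42) = 41/21 ≈ 1.9524)
y(G) = 2/(-10 - G) (y(G) = 2/(-5 + (-5 - G)) = 2/(-10 - G))
y(l(4) + 4)*12 + w = -2/(10 + (-3 + 4))*12 + 41/21 = -2/(10 + 1)*12 + 41/21 = -2/11*12 + 41/21 = -24/11 + 41/21 = -53/231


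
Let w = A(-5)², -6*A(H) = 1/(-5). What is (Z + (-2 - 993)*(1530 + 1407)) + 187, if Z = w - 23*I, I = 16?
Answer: -2630246399/900 ≈ -2.9225e+6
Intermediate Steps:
A(H) = 1/30 (A(H) = -⅙/(-5) = -⅙*(-⅕) = 1/30)
w = 1/900 (w = (1/30)² = 1/900 ≈ 0.0011111)
Z = -331199/900 (Z = 1/900 - 23*16 = 1/900 - 368 = -331199/900 ≈ -368.00)
(Z + (-2 - 993)*(1530 + 1407)) + 187 = (-331199/900 + (-2 - 993)*(1530 + 1407)) + 187 = (-331199/900 - 995*2937) + 187 = (-331199/900 - 2922315) + 187 = -2630414699/900 + 187 = -2630246399/900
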